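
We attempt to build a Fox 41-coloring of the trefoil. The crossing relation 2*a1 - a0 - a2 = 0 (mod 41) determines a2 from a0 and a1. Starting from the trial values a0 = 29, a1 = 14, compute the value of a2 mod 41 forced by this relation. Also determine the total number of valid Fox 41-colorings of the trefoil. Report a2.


Step 1: Apply the given crossing relation 2*a1 - a0 - a2 = 0 (mod 41).
  a2 = 2*a1 - a0 mod 41
  a2 = 2*14 - 29 mod 41
  a2 = 28 - 29 mod 41
  a2 = -1 mod 41 = 40
Step 2: The trefoil has determinant 3.
  Number of Fox p-colorings (p prime) is p^2 if p = 3, else p.
  Since 41 does not divide 3, only trivial (constant) colorings exist.
  (So the trial a0 = 29, a1 = 14 with a0 != a1 does NOT extend to a valid coloring of the whole trefoil: the other two crossing relations require 3*(a1 - a0) = 0 (mod 41), which fails.)
  Total colorings = 41
Step 3: a2 = 40, total Fox 41-colorings = 41

40


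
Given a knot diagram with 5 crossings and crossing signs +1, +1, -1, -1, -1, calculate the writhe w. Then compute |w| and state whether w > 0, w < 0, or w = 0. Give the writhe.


Step 1: Count positive crossings (+1).
Positive crossings: 2
Step 2: Count negative crossings (-1).
Negative crossings: 3
Step 3: Writhe = (positive) - (negative)
w = 2 - 3 = -1
Step 4: |w| = 1, and w is negative

-1


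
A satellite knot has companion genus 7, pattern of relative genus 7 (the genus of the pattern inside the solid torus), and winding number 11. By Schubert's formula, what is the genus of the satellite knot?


Schubert: g(satellite) = g_rel(pattern) + |winding| * g(companion),
where g_rel(pattern) is the genus of the pattern relative to the solid torus.
= 7 + 11 * 7
= 7 + 77 = 84

84


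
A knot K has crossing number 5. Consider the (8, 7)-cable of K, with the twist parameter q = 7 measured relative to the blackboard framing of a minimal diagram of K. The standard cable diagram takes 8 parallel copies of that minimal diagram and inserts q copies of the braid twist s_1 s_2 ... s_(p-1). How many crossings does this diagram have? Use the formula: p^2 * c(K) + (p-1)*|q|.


Step 1: Each of the c(K) crossings of the companion diagram becomes p*p = p^2 crossings among the p parallel strands, and each of the |q| twists s_1 s_2 ... s_(p-1) adds (p-1) crossings.
  Crossings = p^2 * c(K) + (p-1)*|q|
Step 2: = 8^2 * 5 + (8-1)*7
Step 3: = 64*5 + 7*7
Step 4: = 320 + 49 = 369

369


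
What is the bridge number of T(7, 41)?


The bridge number of T(p,q) is min(p,q).
min(7, 41) = 7

7


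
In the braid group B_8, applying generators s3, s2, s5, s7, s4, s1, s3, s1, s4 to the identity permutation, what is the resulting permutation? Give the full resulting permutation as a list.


Starting with identity [1, 2, 3, 4, 5, 6, 7, 8].
Apply generators in sequence:
  After s3: [1, 2, 4, 3, 5, 6, 7, 8]
  After s2: [1, 4, 2, 3, 5, 6, 7, 8]
  After s5: [1, 4, 2, 3, 6, 5, 7, 8]
  After s7: [1, 4, 2, 3, 6, 5, 8, 7]
  After s4: [1, 4, 2, 6, 3, 5, 8, 7]
  After s1: [4, 1, 2, 6, 3, 5, 8, 7]
  After s3: [4, 1, 6, 2, 3, 5, 8, 7]
  After s1: [1, 4, 6, 2, 3, 5, 8, 7]
  After s4: [1, 4, 6, 3, 2, 5, 8, 7]
Final permutation: [1, 4, 6, 3, 2, 5, 8, 7]

[1, 4, 6, 3, 2, 5, 8, 7]


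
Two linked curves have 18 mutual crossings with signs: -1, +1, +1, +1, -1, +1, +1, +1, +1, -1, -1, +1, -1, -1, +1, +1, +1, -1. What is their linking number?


Step 1: Count positive crossings: 11
Step 2: Count negative crossings: 7
Step 3: Sum of signs = 11 - 7 = 4
Step 4: Linking number = sum/2 = 4/2 = 2

2


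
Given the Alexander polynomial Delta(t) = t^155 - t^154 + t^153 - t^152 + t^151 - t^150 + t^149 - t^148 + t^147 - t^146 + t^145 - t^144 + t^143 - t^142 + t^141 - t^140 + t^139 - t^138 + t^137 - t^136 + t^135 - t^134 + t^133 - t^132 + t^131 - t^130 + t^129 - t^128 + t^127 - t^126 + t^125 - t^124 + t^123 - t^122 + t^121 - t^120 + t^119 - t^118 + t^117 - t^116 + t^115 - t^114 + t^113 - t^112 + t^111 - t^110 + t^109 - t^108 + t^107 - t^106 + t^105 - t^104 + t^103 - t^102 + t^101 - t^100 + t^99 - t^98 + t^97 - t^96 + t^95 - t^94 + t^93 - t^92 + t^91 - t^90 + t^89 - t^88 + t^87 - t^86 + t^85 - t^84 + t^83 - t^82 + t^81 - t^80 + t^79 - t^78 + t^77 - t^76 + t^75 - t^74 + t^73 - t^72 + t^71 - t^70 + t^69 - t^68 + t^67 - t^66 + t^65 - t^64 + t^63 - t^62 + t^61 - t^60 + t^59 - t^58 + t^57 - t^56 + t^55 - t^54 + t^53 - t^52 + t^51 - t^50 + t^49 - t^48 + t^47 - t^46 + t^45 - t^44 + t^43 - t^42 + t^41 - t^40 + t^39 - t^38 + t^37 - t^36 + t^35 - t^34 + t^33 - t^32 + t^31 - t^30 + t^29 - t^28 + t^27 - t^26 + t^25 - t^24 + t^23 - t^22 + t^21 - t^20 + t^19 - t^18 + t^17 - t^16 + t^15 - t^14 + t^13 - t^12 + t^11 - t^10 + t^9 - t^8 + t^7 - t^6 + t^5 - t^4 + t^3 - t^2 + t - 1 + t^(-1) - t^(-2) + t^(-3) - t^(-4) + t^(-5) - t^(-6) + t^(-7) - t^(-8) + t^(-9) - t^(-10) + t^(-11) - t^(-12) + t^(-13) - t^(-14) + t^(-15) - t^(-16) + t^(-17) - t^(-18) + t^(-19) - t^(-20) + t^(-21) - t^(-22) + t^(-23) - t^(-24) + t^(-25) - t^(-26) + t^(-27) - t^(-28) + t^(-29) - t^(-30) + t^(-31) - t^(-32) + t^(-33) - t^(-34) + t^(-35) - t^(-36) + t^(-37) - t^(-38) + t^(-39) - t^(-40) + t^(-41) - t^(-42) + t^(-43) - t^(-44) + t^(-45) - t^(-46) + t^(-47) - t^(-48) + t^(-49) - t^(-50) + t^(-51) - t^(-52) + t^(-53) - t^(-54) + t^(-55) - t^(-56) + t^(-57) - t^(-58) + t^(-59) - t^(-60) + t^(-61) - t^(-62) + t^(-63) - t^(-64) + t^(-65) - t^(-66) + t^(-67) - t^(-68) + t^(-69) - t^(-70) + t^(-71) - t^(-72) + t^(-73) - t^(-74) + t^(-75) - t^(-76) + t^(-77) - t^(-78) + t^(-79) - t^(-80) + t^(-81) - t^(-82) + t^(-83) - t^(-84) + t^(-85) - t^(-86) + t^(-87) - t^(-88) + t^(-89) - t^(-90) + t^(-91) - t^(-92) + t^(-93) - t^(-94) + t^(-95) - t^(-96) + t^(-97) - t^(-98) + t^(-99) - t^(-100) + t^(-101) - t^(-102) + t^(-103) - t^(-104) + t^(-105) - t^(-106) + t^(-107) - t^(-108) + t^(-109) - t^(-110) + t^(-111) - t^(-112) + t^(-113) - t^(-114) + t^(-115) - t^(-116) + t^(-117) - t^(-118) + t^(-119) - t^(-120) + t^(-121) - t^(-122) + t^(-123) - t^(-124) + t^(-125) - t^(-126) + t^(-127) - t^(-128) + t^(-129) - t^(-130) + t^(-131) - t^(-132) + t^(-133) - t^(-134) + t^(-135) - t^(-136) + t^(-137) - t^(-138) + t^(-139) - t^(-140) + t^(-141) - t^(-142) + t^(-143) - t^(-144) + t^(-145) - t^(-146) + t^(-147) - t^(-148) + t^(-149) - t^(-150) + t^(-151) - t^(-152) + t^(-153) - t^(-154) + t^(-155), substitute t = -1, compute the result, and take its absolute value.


Step 1: The polynomial has 311 terms with alternating signs, exponents from 155 down to -155.
Step 2: Substitute t = -1. The i-th term has coefficient (-1)^i and exponent (m-i),
  so its value is (-1)^i * (-1)^(m-i) = (-1)^m = -1 for every i.
Step 3: All 311 terms equal -1, so Delta(-1) = 311 * (-1) = -311
Step 4: |Delta(-1)| = 311

311


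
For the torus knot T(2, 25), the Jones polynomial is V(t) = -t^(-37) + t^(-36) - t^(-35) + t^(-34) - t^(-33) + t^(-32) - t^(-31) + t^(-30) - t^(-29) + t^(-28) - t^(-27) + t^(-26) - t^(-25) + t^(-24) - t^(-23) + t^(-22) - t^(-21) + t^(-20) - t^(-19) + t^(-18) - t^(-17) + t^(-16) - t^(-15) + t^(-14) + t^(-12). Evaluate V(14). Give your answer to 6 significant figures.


Substituting t = 14 into V(t) = -t^(-37) + t^(-36) - t^(-35) + t^(-34) - t^(-33) + t^(-32) - t^(-31) + t^(-30) - t^(-29) + t^(-28) - t^(-27) + t^(-26) - t^(-25) + t^(-24) - t^(-23) + t^(-22) - t^(-21) + t^(-20) - t^(-19) + t^(-18) - t^(-17) + t^(-16) - t^(-15) + t^(-14) + t^(-12):
  (-)t^(-37) = -3.91979e-43
  (+)t^(-36) = 5.4877e-42
  (-)t^(-35) = -7.68279e-41
  (+)t^(-34) = 1.07559e-39
  (-)t^(-33) = -1.50583e-38
  (+)t^(-32) = 2.10816e-37
  (-)t^(-31) = -2.95142e-36
  (+)t^(-30) = 4.13199e-35
  (-)t^(-29) = -5.78478e-34
  (+)t^(-28) = 8.09869e-33
  (-)t^(-27) = -1.13382e-31
  (+)t^(-26) = 1.58734e-30
  (-)t^(-25) = -2.22228e-29
  (+)t^(-24) = 3.11119e-28
  (-)t^(-23) = -4.35567e-27
  (+)t^(-22) = 6.09794e-26
  (-)t^(-21) = -8.53712e-25
  (+)t^(-20) = 1.1952e-23
  (-)t^(-19) = -1.67327e-22
  (+)t^(-18) = 2.34258e-21
  (-)t^(-17) = -3.27962e-20
  (+)t^(-16) = 4.59147e-19
  (-)t^(-15) = -6.42805e-18
  (+)t^(-14) = 8.99927e-17
  (+)t^(-12) = 1.76386e-14
Sum = (-3.91979e-43) + (5.4877e-42) + (-7.68279e-41) + (1.07559e-39) + (-1.50583e-38) + (2.10816e-37) + (-2.95142e-36) + (4.13199e-35) + (-5.78478e-34) + (8.09869e-33) + (-1.13382e-31) + (1.58734e-30) + (-2.22228e-29) + (3.11119e-28) + (-4.35567e-27) + (6.09794e-26) + (-8.53712e-25) + (1.1952e-23) + (-1.67327e-22) + (2.34258e-21) + (-3.27962e-20) + (4.59147e-19) + (-6.42805e-18) + (8.99927e-17) + (1.76386e-14)
= 1.772257131e-14
Rounded to 6 significant figures: 1.77226e-14

1.77226e-14


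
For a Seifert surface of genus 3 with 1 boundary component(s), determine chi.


chi = 2 - 2g - b
= 2 - 2*3 - 1
= 2 - 6 - 1 = -5

-5


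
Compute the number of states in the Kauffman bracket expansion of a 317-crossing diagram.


Each crossing contributes 2 choices (A-smoothing or B-smoothing).
Total states = 2^317 = 266998379490113760299377713271194014325338065294581596243380200977777465722580068752870260867072

266998379490113760299377713271194014325338065294581596243380200977777465722580068752870260867072


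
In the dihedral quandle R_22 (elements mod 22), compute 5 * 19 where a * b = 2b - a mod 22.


5 * 19 = 2*19 - 5 mod 22
= 38 - 5 mod 22
= 33 mod 22 = 11

11


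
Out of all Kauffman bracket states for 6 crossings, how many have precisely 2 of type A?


We choose which 2 of 6 crossings get A-smoothings.
C(6, 2) = 6! / (2! * 4!)
= 15

15


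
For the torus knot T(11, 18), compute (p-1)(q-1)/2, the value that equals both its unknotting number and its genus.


For a torus knot T(p,q), both the unknotting number and genus equal (p-1)(q-1)/2.
= (11-1)(18-1)/2
= 10*17/2
= 170/2 = 85

85


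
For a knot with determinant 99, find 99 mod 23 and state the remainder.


Step 1: A knot is p-colorable if and only if p divides its determinant.
Step 2: Compute 99 mod 23.
99 = 4 * 23 + 7
Step 3: 99 mod 23 = 7
Step 4: The knot is 23-colorable: no

7


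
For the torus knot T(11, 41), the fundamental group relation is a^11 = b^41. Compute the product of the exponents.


The relation is a^11 = b^41.
Product of exponents = 11 * 41
= 451

451


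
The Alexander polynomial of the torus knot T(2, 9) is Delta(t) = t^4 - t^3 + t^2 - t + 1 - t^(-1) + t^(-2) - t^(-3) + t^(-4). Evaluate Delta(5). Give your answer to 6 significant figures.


Substituting t = 5 into Delta(t) = t^4 - t^3 + t^2 - t + 1 - t^(-1) + t^(-2) - t^(-3) + t^(-4):
Term values: (625) + (-125) + (25) + (-5) + (1) + (-0.2) + (0.04) + (-0.008) + (0.0016)
Sum = 520.8336
Rounded to 6 significant figures: 520.834

520.834


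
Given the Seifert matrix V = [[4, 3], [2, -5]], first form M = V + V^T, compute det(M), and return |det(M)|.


Step 1: Form V + V^T where V = [[4, 3], [2, -5]]
  V^T = [[4, 2], [3, -5]]
  V + V^T = [[8, 5], [5, -10]]
Step 2: det(V + V^T) = 8*(-10) - 5*5
  = -80 - 25 = -105
Step 3: Knot determinant = |det(V + V^T)| = |-105| = 105

105


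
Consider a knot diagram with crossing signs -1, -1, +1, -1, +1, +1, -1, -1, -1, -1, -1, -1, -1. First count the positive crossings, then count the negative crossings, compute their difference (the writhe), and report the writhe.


Step 1: Count positive crossings (+1).
Positive crossings: 3
Step 2: Count negative crossings (-1).
Negative crossings: 10
Step 3: Writhe = (positive) - (negative)
w = 3 - 10 = -7
Step 4: |w| = 7, and w is negative

-7


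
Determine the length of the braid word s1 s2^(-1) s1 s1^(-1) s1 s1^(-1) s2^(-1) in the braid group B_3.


The word length counts the number of generators (including inverses).
Listing each generator: s1, s2^(-1), s1, s1^(-1), s1, s1^(-1), s2^(-1)
There are 7 generators in this braid word.

7


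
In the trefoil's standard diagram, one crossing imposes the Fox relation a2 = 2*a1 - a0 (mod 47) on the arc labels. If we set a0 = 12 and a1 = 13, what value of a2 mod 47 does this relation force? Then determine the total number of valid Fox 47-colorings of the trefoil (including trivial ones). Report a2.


Step 1: Apply the given crossing relation 2*a1 - a0 - a2 = 0 (mod 47).
  a2 = 2*a1 - a0 mod 47
  a2 = 2*13 - 12 mod 47
  a2 = 26 - 12 mod 47
  a2 = 14 mod 47 = 14
Step 2: The trefoil has determinant 3.
  Number of Fox p-colorings (p prime) is p^2 if p = 3, else p.
  Since 47 does not divide 3, only trivial (constant) colorings exist.
  (So the trial a0 = 12, a1 = 13 with a0 != a1 does NOT extend to a valid coloring of the whole trefoil: the other two crossing relations require 3*(a1 - a0) = 0 (mod 47), which fails.)
  Total colorings = 47
Step 3: a2 = 14, total Fox 47-colorings = 47

14


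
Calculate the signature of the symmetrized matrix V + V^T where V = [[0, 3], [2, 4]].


Step 1: V + V^T = [[0, 5], [5, 8]]
Step 2: trace = 8, det = -25
Step 3: Discriminant = 8^2 - 4*(-25) = 164
Step 4: Eigenvalues: 10.4031, -2.40312
Step 5: Signature = (# positive eigenvalues) - (# negative eigenvalues) = 0

0


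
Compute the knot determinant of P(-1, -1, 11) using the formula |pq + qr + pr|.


Step 1: Compute pq + qr + pr.
pq = (-1)*(-1) = 1
qr = (-1)*11 = -11
pr = (-1)*11 = -11
pq + qr + pr = 1 + (-11) + (-11) = -21
Step 2: Take absolute value.
det(P(-1,-1,11)) = |-21| = 21

21


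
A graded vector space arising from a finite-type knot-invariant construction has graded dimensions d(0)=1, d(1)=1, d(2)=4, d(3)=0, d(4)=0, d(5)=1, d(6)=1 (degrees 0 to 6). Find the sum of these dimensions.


Total dimension = d(0) + d(1) + ... + d(6)
= 1 + 1 + 4 + 0 + 0 + 1 + 1
= 8

8


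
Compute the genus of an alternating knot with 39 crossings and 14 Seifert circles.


For alternating knots, g = (c - s + 1)/2.
= (39 - 14 + 1)/2
= 26/2 = 13

13


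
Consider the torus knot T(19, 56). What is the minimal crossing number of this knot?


For a torus knot T(p, q) with gcd(p,q)=1,
the crossing number is min(p*(q-1), q*(p-1)).
p*(q-1) = 19*55 = 1045
q*(p-1) = 56*18 = 1008
min(1045, 1008) = 1008

1008


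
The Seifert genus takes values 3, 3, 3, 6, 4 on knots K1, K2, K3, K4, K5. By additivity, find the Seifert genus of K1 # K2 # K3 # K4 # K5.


The Seifert genus is additive under connected sum.
Seifert genus(K1 # K2 # K3 # K4 # K5) = (3) + (3) + (3) + (6) + (4)
= 19

19


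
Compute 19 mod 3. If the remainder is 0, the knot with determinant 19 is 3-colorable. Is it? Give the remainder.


Step 1: A knot is p-colorable if and only if p divides its determinant.
Step 2: Compute 19 mod 3.
19 = 6 * 3 + 1
Step 3: 19 mod 3 = 1
Step 4: The knot is 3-colorable: no

1


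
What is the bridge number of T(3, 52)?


The bridge number of T(p,q) is min(p,q).
min(3, 52) = 3

3


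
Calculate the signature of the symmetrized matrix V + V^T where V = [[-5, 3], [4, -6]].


Step 1: V + V^T = [[-10, 7], [7, -12]]
Step 2: trace = -22, det = 71
Step 3: Discriminant = (-22)^2 - 4*71 = 200
Step 4: Eigenvalues: -3.92893, -18.0711
Step 5: Signature = (# positive eigenvalues) - (# negative eigenvalues) = -2

-2


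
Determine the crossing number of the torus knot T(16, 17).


For a torus knot T(p, q) with gcd(p,q)=1,
the crossing number is min(p*(q-1), q*(p-1)).
p*(q-1) = 16*16 = 256
q*(p-1) = 17*15 = 255
min(256, 255) = 255

255


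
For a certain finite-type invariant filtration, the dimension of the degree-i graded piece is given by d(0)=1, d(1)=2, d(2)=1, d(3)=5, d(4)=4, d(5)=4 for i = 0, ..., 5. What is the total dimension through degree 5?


Total dimension = d(0) + d(1) + ... + d(5)
= 1 + 2 + 1 + 5 + 4 + 4
= 17

17


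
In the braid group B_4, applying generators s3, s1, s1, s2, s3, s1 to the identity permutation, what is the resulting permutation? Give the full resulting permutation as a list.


Starting with identity [1, 2, 3, 4].
Apply generators in sequence:
  After s3: [1, 2, 4, 3]
  After s1: [2, 1, 4, 3]
  After s1: [1, 2, 4, 3]
  After s2: [1, 4, 2, 3]
  After s3: [1, 4, 3, 2]
  After s1: [4, 1, 3, 2]
Final permutation: [4, 1, 3, 2]

[4, 1, 3, 2]


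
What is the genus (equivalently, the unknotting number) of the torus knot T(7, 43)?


For a torus knot T(p,q), both the unknotting number and genus equal (p-1)(q-1)/2.
= (7-1)(43-1)/2
= 6*42/2
= 252/2 = 126

126


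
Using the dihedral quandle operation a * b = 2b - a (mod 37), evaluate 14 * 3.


14 * 3 = 2*3 - 14 mod 37
= 6 - 14 mod 37
= -8 mod 37 = 29

29


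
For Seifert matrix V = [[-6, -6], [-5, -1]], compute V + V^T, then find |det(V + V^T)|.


Step 1: Form V + V^T where V = [[-6, -6], [-5, -1]]
  V^T = [[-6, -5], [-6, -1]]
  V + V^T = [[-12, -11], [-11, -2]]
Step 2: det(V + V^T) = (-12)*(-2) - (-11)*(-11)
  = 24 - 121 = -97
Step 3: Knot determinant = |det(V + V^T)| = |-97| = 97

97


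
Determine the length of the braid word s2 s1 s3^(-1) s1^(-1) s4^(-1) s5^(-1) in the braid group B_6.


The word length counts the number of generators (including inverses).
Listing each generator: s2, s1, s3^(-1), s1^(-1), s4^(-1), s5^(-1)
There are 6 generators in this braid word.

6


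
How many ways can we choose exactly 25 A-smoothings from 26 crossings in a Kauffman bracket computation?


We choose which 25 of 26 crossings get A-smoothings.
C(26, 25) = 26! / (25! * 1!)
= 26

26


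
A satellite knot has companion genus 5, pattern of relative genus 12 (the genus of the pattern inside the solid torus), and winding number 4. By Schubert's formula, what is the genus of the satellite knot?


Schubert: g(satellite) = g_rel(pattern) + |winding| * g(companion),
where g_rel(pattern) is the genus of the pattern relative to the solid torus.
= 12 + 4 * 5
= 12 + 20 = 32

32


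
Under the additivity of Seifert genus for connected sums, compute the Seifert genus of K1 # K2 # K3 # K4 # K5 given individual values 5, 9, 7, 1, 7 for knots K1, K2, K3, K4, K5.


The Seifert genus is additive under connected sum.
Seifert genus(K1 # K2 # K3 # K4 # K5) = (5) + (9) + (7) + (1) + (7)
= 29

29


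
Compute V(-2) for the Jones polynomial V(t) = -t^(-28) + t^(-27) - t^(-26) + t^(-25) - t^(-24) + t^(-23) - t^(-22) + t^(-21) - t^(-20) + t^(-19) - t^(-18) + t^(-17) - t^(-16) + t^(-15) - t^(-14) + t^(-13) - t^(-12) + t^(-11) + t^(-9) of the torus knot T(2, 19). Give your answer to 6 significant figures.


Substituting t = -2 into V(t) = -t^(-28) + t^(-27) - t^(-26) + t^(-25) - t^(-24) + t^(-23) - t^(-22) + t^(-21) - t^(-20) + t^(-19) - t^(-18) + t^(-17) - t^(-16) + t^(-15) - t^(-14) + t^(-13) - t^(-12) + t^(-11) + t^(-9):
  (-)t^(-28) = -3.72529e-09
  (+)t^(-27) = -7.45058e-09
  (-)t^(-26) = -1.49012e-08
  (+)t^(-25) = -2.98023e-08
  (-)t^(-24) = -5.96046e-08
  (+)t^(-23) = -1.19209e-07
  (-)t^(-22) = -2.38419e-07
  (+)t^(-21) = -4.76837e-07
  (-)t^(-20) = -9.53674e-07
  (+)t^(-19) = -1.90735e-06
  (-)t^(-18) = -3.8147e-06
  (+)t^(-17) = -7.62939e-06
  (-)t^(-16) = -1.52588e-05
  (+)t^(-15) = -3.05176e-05
  (-)t^(-14) = -6.10352e-05
  (+)t^(-13) = -0.00012207
  (-)t^(-12) = -0.000244141
  (+)t^(-11) = -0.000488281
  (+)t^(-9) = -0.00195312
Sum = (-3.72529e-09) + (-7.45058e-09) + (-1.49012e-08) + (-2.98023e-08) + (-5.96046e-08) + (-1.19209e-07) + (-2.38419e-07) + (-4.76837e-07) + (-9.53674e-07) + (-1.90735e-06) + (-3.8147e-06) + (-7.62939e-06) + (-1.52588e-05) + (-3.05176e-05) + (-6.10352e-05) + (-0.00012207) + (-0.000244141) + (-0.000488281) + (-0.00195312)
= -0.002929683775
Rounded to 6 significant figures: -0.00292968

-0.00292968


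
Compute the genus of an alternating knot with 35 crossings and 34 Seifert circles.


For alternating knots, g = (c - s + 1)/2.
= (35 - 34 + 1)/2
= 2/2 = 1

1


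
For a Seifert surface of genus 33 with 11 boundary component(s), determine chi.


chi = 2 - 2g - b
= 2 - 2*33 - 11
= 2 - 66 - 11 = -75

-75


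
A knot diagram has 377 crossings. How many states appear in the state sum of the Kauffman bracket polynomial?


Each crossing contributes 2 choices (A-smoothing or B-smoothing).
Total states = 2^377 = 307828173409331868845930000782371982852185463050511302093346042220669701339821957901673955116288403443801781174272

307828173409331868845930000782371982852185463050511302093346042220669701339821957901673955116288403443801781174272


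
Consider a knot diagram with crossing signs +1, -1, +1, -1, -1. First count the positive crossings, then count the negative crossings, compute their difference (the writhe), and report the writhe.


Step 1: Count positive crossings (+1).
Positive crossings: 2
Step 2: Count negative crossings (-1).
Negative crossings: 3
Step 3: Writhe = (positive) - (negative)
w = 2 - 3 = -1
Step 4: |w| = 1, and w is negative

-1


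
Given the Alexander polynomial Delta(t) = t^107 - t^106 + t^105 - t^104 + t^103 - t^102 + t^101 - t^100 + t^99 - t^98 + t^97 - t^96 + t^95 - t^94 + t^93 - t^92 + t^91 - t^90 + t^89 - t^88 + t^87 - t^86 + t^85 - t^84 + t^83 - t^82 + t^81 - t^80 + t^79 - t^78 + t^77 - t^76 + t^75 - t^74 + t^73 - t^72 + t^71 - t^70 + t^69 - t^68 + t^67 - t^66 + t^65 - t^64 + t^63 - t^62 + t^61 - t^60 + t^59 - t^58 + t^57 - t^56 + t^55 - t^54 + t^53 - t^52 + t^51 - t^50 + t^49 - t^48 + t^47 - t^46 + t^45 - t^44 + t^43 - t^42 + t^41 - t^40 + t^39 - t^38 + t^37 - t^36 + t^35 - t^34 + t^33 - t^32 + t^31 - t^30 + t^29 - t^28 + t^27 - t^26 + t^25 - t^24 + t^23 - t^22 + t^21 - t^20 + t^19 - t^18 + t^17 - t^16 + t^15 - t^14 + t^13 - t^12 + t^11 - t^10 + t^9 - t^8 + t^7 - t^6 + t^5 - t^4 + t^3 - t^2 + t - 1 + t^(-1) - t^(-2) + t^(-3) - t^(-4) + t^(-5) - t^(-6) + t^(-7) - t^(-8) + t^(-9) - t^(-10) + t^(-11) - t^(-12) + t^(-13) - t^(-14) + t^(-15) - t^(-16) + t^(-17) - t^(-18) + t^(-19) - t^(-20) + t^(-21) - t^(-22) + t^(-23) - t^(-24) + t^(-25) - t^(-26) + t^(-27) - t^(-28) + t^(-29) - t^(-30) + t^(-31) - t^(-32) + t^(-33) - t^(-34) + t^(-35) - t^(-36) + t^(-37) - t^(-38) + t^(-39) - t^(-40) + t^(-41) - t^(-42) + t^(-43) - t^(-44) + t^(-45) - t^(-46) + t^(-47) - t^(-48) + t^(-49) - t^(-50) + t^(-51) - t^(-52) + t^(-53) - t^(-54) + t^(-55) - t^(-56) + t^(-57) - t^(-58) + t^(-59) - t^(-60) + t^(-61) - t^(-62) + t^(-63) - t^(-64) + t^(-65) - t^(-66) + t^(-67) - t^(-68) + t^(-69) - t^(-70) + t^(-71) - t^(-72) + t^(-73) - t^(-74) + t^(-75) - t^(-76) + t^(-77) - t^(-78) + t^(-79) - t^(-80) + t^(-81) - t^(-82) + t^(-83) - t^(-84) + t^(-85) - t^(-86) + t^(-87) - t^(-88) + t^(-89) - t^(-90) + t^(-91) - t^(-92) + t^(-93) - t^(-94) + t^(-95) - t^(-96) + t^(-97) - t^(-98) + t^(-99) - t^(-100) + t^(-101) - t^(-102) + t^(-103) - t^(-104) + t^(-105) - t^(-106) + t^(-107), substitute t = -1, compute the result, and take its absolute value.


Step 1: The polynomial has 215 terms with alternating signs, exponents from 107 down to -107.
Step 2: Substitute t = -1. The i-th term has coefficient (-1)^i and exponent (m-i),
  so its value is (-1)^i * (-1)^(m-i) = (-1)^m = -1 for every i.
Step 3: All 215 terms equal -1, so Delta(-1) = 215 * (-1) = -215
Step 4: |Delta(-1)| = 215

215


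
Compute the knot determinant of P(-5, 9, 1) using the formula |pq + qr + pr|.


Step 1: Compute pq + qr + pr.
pq = (-5)*9 = -45
qr = 9*1 = 9
pr = (-5)*1 = -5
pq + qr + pr = -45 + 9 + (-5) = -41
Step 2: Take absolute value.
det(P(-5,9,1)) = |-41| = 41

41


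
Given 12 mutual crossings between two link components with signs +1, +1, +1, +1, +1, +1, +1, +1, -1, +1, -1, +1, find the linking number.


Step 1: Count positive crossings: 10
Step 2: Count negative crossings: 2
Step 3: Sum of signs = 10 - 2 = 8
Step 4: Linking number = sum/2 = 8/2 = 4

4


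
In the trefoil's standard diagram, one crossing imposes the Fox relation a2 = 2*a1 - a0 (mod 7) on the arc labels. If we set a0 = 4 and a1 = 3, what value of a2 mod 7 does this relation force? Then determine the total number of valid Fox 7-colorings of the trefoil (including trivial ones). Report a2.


Step 1: Apply the given crossing relation 2*a1 - a0 - a2 = 0 (mod 7).
  a2 = 2*a1 - a0 mod 7
  a2 = 2*3 - 4 mod 7
  a2 = 6 - 4 mod 7
  a2 = 2 mod 7 = 2
Step 2: The trefoil has determinant 3.
  Number of Fox p-colorings (p prime) is p^2 if p = 3, else p.
  Since 7 does not divide 3, only trivial (constant) colorings exist.
  (So the trial a0 = 4, a1 = 3 with a0 != a1 does NOT extend to a valid coloring of the whole trefoil: the other two crossing relations require 3*(a1 - a0) = 0 (mod 7), which fails.)
  Total colorings = 7
Step 3: a2 = 2, total Fox 7-colorings = 7

2


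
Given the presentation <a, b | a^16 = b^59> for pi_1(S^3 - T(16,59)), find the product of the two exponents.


The relation is a^16 = b^59.
Product of exponents = 16 * 59
= 944

944


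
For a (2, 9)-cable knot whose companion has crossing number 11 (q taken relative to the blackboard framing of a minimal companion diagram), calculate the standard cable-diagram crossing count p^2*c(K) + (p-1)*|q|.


Step 1: Each of the c(K) crossings of the companion diagram becomes p*p = p^2 crossings among the p parallel strands, and each of the |q| twists s_1 s_2 ... s_(p-1) adds (p-1) crossings.
  Crossings = p^2 * c(K) + (p-1)*|q|
Step 2: = 2^2 * 11 + (2-1)*9
Step 3: = 4*11 + 1*9
Step 4: = 44 + 9 = 53

53


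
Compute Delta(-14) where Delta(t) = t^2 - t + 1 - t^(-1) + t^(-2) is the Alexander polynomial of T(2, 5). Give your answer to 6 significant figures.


Substituting t = -14 into Delta(t) = t^2 - t + 1 - t^(-1) + t^(-2):
Term values: (196) + (14) + (1) + (0.0714286) + (0.00510204)
Sum = 211.0765306
Rounded to 6 significant figures: 211.077

211.077


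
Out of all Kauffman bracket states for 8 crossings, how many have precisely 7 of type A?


We choose which 7 of 8 crossings get A-smoothings.
C(8, 7) = 8! / (7! * 1!)
= 8

8


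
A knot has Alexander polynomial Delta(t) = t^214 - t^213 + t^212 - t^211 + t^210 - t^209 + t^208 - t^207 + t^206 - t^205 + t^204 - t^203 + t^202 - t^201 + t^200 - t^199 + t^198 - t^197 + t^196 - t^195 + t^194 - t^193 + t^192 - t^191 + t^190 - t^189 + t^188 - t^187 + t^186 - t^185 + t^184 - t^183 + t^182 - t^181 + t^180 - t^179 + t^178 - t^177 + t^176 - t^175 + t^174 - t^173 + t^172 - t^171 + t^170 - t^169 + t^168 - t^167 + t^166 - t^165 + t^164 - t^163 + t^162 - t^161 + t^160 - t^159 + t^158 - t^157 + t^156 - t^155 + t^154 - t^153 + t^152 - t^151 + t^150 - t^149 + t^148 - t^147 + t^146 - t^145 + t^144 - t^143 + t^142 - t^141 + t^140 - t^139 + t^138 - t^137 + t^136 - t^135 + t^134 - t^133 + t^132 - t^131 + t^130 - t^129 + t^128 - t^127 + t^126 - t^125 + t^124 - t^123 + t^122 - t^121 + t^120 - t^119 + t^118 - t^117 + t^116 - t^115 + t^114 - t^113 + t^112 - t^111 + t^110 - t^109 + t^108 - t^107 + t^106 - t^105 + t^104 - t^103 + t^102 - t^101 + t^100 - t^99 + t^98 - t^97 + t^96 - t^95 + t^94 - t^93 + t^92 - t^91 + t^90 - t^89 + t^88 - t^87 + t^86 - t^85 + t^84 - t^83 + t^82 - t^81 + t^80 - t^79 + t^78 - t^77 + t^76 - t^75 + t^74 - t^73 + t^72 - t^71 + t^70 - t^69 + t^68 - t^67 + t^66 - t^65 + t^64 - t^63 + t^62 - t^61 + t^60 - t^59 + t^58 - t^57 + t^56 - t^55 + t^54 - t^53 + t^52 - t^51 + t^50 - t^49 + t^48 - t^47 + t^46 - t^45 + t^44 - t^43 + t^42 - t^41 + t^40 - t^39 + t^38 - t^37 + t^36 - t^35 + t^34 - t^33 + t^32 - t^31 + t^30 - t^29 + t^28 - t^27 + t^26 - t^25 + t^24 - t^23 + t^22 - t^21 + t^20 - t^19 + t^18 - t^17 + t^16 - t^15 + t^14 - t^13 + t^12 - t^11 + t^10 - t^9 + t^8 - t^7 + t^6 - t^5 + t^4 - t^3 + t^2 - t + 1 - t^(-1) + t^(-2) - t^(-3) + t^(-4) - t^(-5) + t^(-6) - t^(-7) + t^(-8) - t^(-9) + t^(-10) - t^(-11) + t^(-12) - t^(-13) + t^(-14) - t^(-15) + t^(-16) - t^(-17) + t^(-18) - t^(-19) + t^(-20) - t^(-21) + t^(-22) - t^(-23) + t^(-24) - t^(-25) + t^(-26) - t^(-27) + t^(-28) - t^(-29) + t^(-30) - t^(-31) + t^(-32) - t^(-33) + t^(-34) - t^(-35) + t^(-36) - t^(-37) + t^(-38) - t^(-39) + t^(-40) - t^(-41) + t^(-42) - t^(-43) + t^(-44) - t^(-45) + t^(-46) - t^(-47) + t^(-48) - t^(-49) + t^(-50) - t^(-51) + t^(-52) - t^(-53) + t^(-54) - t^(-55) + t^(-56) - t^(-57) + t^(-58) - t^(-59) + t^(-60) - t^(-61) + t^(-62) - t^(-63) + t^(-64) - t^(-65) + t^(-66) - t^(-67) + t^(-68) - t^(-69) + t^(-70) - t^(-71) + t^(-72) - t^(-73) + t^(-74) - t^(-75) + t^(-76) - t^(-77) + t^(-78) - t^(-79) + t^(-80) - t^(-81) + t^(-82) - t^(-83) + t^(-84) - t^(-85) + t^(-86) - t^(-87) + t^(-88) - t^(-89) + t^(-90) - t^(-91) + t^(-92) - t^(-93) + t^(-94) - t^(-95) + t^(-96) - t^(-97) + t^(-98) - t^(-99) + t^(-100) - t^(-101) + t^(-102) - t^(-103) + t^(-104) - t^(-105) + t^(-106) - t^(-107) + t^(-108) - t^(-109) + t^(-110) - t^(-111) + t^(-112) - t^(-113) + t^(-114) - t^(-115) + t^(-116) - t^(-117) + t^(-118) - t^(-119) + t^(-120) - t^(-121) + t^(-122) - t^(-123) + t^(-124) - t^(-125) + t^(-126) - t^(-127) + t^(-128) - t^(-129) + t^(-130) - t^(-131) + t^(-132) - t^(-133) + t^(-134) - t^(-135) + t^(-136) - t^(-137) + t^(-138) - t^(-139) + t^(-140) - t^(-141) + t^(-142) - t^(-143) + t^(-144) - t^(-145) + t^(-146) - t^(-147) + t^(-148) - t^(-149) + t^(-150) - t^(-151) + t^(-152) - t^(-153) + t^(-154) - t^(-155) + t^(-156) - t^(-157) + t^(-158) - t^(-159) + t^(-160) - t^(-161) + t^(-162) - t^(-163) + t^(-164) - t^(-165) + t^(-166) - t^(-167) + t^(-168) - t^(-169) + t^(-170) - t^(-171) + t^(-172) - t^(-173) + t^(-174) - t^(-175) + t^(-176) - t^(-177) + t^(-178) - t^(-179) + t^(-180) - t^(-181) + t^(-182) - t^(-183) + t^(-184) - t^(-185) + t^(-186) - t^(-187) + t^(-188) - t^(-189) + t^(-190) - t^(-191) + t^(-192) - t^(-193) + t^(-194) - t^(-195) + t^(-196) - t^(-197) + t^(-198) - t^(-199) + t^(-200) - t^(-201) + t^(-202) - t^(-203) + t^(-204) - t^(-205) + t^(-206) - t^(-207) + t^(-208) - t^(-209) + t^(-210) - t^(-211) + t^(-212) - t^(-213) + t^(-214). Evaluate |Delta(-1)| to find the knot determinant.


Step 1: The polynomial has 429 terms with alternating signs, exponents from 214 down to -214.
Step 2: Substitute t = -1. The i-th term has coefficient (-1)^i and exponent (m-i),
  so its value is (-1)^i * (-1)^(m-i) = (-1)^m = 1 for every i.
Step 3: All 429 terms equal 1, so Delta(-1) = 429 * (1) = 429
Step 4: |Delta(-1)| = 429

429


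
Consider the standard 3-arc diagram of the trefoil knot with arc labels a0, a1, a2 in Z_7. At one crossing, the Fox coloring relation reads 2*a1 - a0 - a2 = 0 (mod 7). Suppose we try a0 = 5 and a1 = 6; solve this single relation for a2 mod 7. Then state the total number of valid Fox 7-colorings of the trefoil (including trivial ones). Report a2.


Step 1: Apply the given crossing relation 2*a1 - a0 - a2 = 0 (mod 7).
  a2 = 2*a1 - a0 mod 7
  a2 = 2*6 - 5 mod 7
  a2 = 12 - 5 mod 7
  a2 = 7 mod 7 = 0
Step 2: The trefoil has determinant 3.
  Number of Fox p-colorings (p prime) is p^2 if p = 3, else p.
  Since 7 does not divide 3, only trivial (constant) colorings exist.
  (So the trial a0 = 5, a1 = 6 with a0 != a1 does NOT extend to a valid coloring of the whole trefoil: the other two crossing relations require 3*(a1 - a0) = 0 (mod 7), which fails.)
  Total colorings = 7
Step 3: a2 = 0, total Fox 7-colorings = 7

0


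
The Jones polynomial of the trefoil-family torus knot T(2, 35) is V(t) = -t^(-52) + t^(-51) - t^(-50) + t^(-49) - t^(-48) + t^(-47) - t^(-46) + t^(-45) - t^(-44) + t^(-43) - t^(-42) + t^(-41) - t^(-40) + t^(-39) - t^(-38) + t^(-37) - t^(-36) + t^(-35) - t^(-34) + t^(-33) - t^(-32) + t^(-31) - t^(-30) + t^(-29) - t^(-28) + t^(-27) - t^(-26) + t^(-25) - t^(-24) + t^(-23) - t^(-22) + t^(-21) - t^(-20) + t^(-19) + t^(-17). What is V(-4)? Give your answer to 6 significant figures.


Substituting t = -4 into V(t) = -t^(-52) + t^(-51) - t^(-50) + t^(-49) - t^(-48) + t^(-47) - t^(-46) + t^(-45) - t^(-44) + t^(-43) - t^(-42) + t^(-41) - t^(-40) + t^(-39) - t^(-38) + t^(-37) - t^(-36) + t^(-35) - t^(-34) + t^(-33) - t^(-32) + t^(-31) - t^(-30) + t^(-29) - t^(-28) + t^(-27) - t^(-26) + t^(-25) - t^(-24) + t^(-23) - t^(-22) + t^(-21) - t^(-20) + t^(-19) + t^(-17):
  (-)t^(-52) = -4.93038e-32
  (+)t^(-51) = -1.97215e-31
  (-)t^(-50) = -7.88861e-31
  (+)t^(-49) = -3.15544e-30
  (-)t^(-48) = -1.26218e-29
  (+)t^(-47) = -5.04871e-29
  (-)t^(-46) = -2.01948e-28
  (+)t^(-45) = -8.07794e-28
  (-)t^(-44) = -3.23117e-27
  (+)t^(-43) = -1.29247e-26
  (-)t^(-42) = -5.16988e-26
  (+)t^(-41) = -2.06795e-25
  (-)t^(-40) = -8.27181e-25
  (+)t^(-39) = -3.30872e-24
  (-)t^(-38) = -1.32349e-23
  (+)t^(-37) = -5.29396e-23
  (-)t^(-36) = -2.11758e-22
  (+)t^(-35) = -8.47033e-22
  (-)t^(-34) = -3.38813e-21
  (+)t^(-33) = -1.35525e-20
  (-)t^(-32) = -5.42101e-20
  (+)t^(-31) = -2.1684e-19
  (-)t^(-30) = -8.67362e-19
  (+)t^(-29) = -3.46945e-18
  (-)t^(-28) = -1.38778e-17
  (+)t^(-27) = -5.55112e-17
  (-)t^(-26) = -2.22045e-16
  (+)t^(-25) = -8.88178e-16
  (-)t^(-24) = -3.55271e-15
  (+)t^(-23) = -1.42109e-14
  (-)t^(-22) = -5.68434e-14
  (+)t^(-21) = -2.27374e-13
  (-)t^(-20) = -9.09495e-13
  (+)t^(-19) = -3.63798e-12
  (+)t^(-17) = -5.82077e-11
Sum = (-4.93038e-32) + (-1.97215e-31) + (-7.88861e-31) + (-3.15544e-30) + (-1.26218e-29) + (-5.04871e-29) + (-2.01948e-28) + (-8.07794e-28) + (-3.23117e-27) + (-1.29247e-26) + (-5.16988e-26) + (-2.06795e-25) + (-8.27181e-25) + (-3.30872e-24) + (-1.32349e-23) + (-5.29396e-23) + (-2.11758e-22) + (-8.47033e-22) + (-3.38813e-21) + (-1.35525e-20) + (-5.42101e-20) + (-2.1684e-19) + (-8.67362e-19) + (-3.46945e-18) + (-1.38778e-17) + (-5.55112e-17) + (-2.22045e-16) + (-8.88178e-16) + (-3.55271e-15) + (-1.42109e-14) + (-5.68434e-14) + (-2.27374e-13) + (-9.09495e-13) + (-3.63798e-12) + (-5.82077e-11)
= -6.305829932e-11
Rounded to 6 significant figures: -6.30583e-11

-6.30583e-11


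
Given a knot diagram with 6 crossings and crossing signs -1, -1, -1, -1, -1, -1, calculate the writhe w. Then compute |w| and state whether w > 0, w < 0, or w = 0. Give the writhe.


Step 1: Count positive crossings (+1).
Positive crossings: 0
Step 2: Count negative crossings (-1).
Negative crossings: 6
Step 3: Writhe = (positive) - (negative)
w = 0 - 6 = -6
Step 4: |w| = 6, and w is negative

-6


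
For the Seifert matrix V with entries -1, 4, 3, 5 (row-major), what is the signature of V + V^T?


Step 1: V + V^T = [[-2, 7], [7, 10]]
Step 2: trace = 8, det = -69
Step 3: Discriminant = 8^2 - 4*(-69) = 340
Step 4: Eigenvalues: 13.2195, -5.21954
Step 5: Signature = (# positive eigenvalues) - (# negative eigenvalues) = 0

0


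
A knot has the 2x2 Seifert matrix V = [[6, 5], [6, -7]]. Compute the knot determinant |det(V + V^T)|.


Step 1: Form V + V^T where V = [[6, 5], [6, -7]]
  V^T = [[6, 6], [5, -7]]
  V + V^T = [[12, 11], [11, -14]]
Step 2: det(V + V^T) = 12*(-14) - 11*11
  = -168 - 121 = -289
Step 3: Knot determinant = |det(V + V^T)| = |-289| = 289

289


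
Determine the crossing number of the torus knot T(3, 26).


For a torus knot T(p, q) with gcd(p,q)=1,
the crossing number is min(p*(q-1), q*(p-1)).
p*(q-1) = 3*25 = 75
q*(p-1) = 26*2 = 52
min(75, 52) = 52

52


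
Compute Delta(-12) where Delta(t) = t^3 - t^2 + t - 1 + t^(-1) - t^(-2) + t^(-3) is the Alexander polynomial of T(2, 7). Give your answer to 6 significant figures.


Substituting t = -12 into Delta(t) = t^3 - t^2 + t - 1 + t^(-1) - t^(-2) + t^(-3):
Term values: (-1728) + (-144) + (-12) + (-1) + (-0.0833333) + (-0.00694444) + (-0.000578704)
Sum = -1885.090856
Rounded to 6 significant figures: -1885.09

-1885.09


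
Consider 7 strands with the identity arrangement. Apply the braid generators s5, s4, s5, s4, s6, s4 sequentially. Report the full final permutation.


Starting with identity [1, 2, 3, 4, 5, 6, 7].
Apply generators in sequence:
  After s5: [1, 2, 3, 4, 6, 5, 7]
  After s4: [1, 2, 3, 6, 4, 5, 7]
  After s5: [1, 2, 3, 6, 5, 4, 7]
  After s4: [1, 2, 3, 5, 6, 4, 7]
  After s6: [1, 2, 3, 5, 6, 7, 4]
  After s4: [1, 2, 3, 6, 5, 7, 4]
Final permutation: [1, 2, 3, 6, 5, 7, 4]

[1, 2, 3, 6, 5, 7, 4]


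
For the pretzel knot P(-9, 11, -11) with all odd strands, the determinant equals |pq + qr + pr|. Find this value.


Step 1: Compute pq + qr + pr.
pq = (-9)*11 = -99
qr = 11*(-11) = -121
pr = (-9)*(-11) = 99
pq + qr + pr = -99 + (-121) + 99 = -121
Step 2: Take absolute value.
det(P(-9,11,-11)) = |-121| = 121

121


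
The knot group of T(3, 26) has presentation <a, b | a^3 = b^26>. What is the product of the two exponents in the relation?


The relation is a^3 = b^26.
Product of exponents = 3 * 26
= 78

78


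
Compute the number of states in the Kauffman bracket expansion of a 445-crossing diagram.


Each crossing contributes 2 choices (A-smoothing or B-smoothing).
Total states = 2^445 = 90854840536950861318665475986000566794205170085914757535186274897579911014174740415773881339220445695095315200783272241691825203576832

90854840536950861318665475986000566794205170085914757535186274897579911014174740415773881339220445695095315200783272241691825203576832


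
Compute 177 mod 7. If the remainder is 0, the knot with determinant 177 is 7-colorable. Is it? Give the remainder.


Step 1: A knot is p-colorable if and only if p divides its determinant.
Step 2: Compute 177 mod 7.
177 = 25 * 7 + 2
Step 3: 177 mod 7 = 2
Step 4: The knot is 7-colorable: no

2


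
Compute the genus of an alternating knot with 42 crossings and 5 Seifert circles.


For alternating knots, g = (c - s + 1)/2.
= (42 - 5 + 1)/2
= 38/2 = 19

19


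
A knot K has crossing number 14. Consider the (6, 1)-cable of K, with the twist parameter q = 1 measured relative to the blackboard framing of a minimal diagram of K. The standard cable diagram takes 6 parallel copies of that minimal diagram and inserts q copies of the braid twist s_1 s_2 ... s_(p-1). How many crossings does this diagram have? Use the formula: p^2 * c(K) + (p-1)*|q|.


Step 1: Each of the c(K) crossings of the companion diagram becomes p*p = p^2 crossings among the p parallel strands, and each of the |q| twists s_1 s_2 ... s_(p-1) adds (p-1) crossings.
  Crossings = p^2 * c(K) + (p-1)*|q|
Step 2: = 6^2 * 14 + (6-1)*1
Step 3: = 36*14 + 5*1
Step 4: = 504 + 5 = 509

509


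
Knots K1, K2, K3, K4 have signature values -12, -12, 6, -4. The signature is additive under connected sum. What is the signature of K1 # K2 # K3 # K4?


The signature is additive under connected sum.
signature(K1 # K2 # K3 # K4) = (-12) + (-12) + (6) + (-4)
= -22

-22


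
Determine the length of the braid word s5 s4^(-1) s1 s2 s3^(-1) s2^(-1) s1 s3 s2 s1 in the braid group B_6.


The word length counts the number of generators (including inverses).
Listing each generator: s5, s4^(-1), s1, s2, s3^(-1), s2^(-1), s1, s3, s2, s1
There are 10 generators in this braid word.

10


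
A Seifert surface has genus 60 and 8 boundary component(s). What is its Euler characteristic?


chi = 2 - 2g - b
= 2 - 2*60 - 8
= 2 - 120 - 8 = -126

-126


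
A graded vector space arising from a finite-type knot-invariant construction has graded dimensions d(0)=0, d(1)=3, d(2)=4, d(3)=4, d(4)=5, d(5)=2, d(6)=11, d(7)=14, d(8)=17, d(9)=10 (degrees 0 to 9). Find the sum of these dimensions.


Total dimension = d(0) + d(1) + ... + d(9)
= 0 + 3 + 4 + 4 + 5 + 2 + 11 + 14 + 17 + 10
= 70

70


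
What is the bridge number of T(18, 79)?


The bridge number of T(p,q) is min(p,q).
min(18, 79) = 18

18


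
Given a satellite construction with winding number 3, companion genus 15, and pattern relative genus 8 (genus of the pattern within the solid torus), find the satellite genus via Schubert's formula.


Schubert: g(satellite) = g_rel(pattern) + |winding| * g(companion),
where g_rel(pattern) is the genus of the pattern relative to the solid torus.
= 8 + 3 * 15
= 8 + 45 = 53

53


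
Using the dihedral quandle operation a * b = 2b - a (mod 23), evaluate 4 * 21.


4 * 21 = 2*21 - 4 mod 23
= 42 - 4 mod 23
= 38 mod 23 = 15

15


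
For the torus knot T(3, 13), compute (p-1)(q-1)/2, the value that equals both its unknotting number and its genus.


For a torus knot T(p,q), both the unknotting number and genus equal (p-1)(q-1)/2.
= (3-1)(13-1)/2
= 2*12/2
= 24/2 = 12

12


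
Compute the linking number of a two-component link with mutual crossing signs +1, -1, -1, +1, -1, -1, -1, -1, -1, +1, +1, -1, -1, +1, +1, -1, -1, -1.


Step 1: Count positive crossings: 6
Step 2: Count negative crossings: 12
Step 3: Sum of signs = 6 - 12 = -6
Step 4: Linking number = sum/2 = -6/2 = -3

-3


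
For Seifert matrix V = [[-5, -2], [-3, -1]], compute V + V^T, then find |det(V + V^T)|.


Step 1: Form V + V^T where V = [[-5, -2], [-3, -1]]
  V^T = [[-5, -3], [-2, -1]]
  V + V^T = [[-10, -5], [-5, -2]]
Step 2: det(V + V^T) = (-10)*(-2) - (-5)*(-5)
  = 20 - 25 = -5
Step 3: Knot determinant = |det(V + V^T)| = |-5| = 5

5
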